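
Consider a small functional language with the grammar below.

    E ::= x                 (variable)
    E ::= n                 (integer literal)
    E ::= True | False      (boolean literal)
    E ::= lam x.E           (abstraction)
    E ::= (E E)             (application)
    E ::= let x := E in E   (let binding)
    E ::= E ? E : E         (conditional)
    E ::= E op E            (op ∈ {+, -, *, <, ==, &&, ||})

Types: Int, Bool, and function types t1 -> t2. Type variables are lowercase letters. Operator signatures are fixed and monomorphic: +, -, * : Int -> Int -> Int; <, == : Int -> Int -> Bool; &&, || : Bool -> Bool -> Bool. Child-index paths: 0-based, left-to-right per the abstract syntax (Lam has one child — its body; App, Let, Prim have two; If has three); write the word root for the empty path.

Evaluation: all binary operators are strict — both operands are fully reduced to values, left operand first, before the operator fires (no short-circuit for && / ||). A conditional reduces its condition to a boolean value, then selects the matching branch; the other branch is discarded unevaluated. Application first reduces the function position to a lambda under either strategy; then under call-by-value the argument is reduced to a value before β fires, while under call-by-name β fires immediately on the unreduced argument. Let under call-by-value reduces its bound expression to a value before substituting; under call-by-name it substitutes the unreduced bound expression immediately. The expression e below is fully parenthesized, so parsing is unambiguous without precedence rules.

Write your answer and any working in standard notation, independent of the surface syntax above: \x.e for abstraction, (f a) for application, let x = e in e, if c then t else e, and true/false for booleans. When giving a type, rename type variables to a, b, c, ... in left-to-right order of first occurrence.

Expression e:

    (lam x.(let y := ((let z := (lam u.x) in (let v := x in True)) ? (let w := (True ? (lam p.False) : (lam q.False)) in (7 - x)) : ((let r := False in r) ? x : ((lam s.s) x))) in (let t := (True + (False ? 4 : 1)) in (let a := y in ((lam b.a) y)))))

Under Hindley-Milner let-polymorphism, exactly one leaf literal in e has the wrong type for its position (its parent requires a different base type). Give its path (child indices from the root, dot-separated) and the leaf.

Answer: 0.1.0.0 : true

Derivation:
x : a
\u._ : b -> a
let z : forall. b -> a
x : a
let v : a
  unify Bool ~ Bool
  unify Bool ~ Bool
\p._ : c -> Bool
\q._ : d -> Bool
  unify c -> Bool ~ d -> Bool
  unify c ~ d
  unify Bool ~ Bool
let w : forall. d -> Bool
  unify Int ~ Int
x : a
  unify a ~ Int
let r : Bool
r : Bool
  unify Bool ~ Bool
x : Int
s : e
\s._ : e -> e
x : Int
  unify e -> e ~ Int -> f
  unify e ~ Int
  unify Int ~ f
_ _ : Int
  unify Int ~ Int
  unify Int ~ Int
let y : Int
  unify Bool ~ Int
  FAIL: mismatch Bool ~ Int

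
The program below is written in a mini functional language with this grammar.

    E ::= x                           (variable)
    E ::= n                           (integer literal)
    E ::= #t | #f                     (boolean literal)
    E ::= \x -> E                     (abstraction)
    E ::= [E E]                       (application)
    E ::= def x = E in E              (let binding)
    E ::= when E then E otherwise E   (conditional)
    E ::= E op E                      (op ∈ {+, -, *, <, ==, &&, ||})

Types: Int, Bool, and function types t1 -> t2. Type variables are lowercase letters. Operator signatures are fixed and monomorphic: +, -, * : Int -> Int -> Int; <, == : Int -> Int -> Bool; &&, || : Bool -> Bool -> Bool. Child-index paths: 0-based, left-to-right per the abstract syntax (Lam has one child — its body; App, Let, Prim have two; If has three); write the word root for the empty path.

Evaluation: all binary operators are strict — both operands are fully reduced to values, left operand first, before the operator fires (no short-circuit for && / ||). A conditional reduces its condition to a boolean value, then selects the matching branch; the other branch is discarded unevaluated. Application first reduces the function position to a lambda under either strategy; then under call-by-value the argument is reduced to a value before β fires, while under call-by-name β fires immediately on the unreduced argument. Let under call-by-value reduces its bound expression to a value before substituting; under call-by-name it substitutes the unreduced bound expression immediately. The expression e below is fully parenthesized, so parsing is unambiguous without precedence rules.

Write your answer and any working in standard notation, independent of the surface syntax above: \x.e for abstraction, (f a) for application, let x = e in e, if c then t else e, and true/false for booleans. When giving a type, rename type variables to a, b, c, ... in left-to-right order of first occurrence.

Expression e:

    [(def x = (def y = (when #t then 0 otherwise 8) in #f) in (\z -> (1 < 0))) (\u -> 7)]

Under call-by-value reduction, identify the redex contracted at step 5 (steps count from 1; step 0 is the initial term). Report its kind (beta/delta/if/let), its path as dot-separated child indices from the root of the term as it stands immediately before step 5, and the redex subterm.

Derivation:
step 0: ((let x = (let y = (if true then 0 else 8) in false) in (\z.(1 < 0))) (\u.7))
step 1: [if@0.0.0] ((let x = (let y = 0 in false) in (\z.(1 < 0))) (\u.7))
step 2: [let@0.0] ((let x = false in (\z.(1 < 0))) (\u.7))
step 3: [let@0] ((\z.(1 < 0)) (\u.7))
step 4: [beta@root] (1 < 0)
step 5: [delta@root] false

Answer: delta at root : (1 < 0)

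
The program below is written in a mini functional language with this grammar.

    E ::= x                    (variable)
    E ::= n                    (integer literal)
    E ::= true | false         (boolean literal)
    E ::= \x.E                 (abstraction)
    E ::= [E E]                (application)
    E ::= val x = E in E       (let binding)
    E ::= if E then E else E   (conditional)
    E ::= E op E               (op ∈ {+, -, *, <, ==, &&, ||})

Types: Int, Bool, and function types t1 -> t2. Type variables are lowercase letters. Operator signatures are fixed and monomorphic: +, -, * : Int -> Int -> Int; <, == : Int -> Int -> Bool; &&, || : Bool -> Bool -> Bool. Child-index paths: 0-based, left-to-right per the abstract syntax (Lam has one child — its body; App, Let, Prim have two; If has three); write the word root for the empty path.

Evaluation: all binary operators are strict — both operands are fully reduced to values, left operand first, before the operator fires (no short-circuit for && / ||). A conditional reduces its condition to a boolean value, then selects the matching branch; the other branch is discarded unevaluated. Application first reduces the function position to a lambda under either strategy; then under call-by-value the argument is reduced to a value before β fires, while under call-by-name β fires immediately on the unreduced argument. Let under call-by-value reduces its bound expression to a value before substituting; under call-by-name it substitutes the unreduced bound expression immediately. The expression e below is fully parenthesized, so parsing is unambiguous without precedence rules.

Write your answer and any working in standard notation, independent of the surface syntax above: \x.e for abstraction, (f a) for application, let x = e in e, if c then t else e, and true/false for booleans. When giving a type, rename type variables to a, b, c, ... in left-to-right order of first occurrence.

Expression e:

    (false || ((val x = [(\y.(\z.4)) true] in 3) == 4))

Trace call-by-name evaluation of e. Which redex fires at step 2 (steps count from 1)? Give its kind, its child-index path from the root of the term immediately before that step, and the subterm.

Answer: delta at 1 : (3 == 4)

Working:
step 0: (false || ((let x = ((\y.(\z.4)) true) in 3) == 4))
step 1: [let@1.0] (false || (3 == 4))
step 2: [delta@1] (false || false)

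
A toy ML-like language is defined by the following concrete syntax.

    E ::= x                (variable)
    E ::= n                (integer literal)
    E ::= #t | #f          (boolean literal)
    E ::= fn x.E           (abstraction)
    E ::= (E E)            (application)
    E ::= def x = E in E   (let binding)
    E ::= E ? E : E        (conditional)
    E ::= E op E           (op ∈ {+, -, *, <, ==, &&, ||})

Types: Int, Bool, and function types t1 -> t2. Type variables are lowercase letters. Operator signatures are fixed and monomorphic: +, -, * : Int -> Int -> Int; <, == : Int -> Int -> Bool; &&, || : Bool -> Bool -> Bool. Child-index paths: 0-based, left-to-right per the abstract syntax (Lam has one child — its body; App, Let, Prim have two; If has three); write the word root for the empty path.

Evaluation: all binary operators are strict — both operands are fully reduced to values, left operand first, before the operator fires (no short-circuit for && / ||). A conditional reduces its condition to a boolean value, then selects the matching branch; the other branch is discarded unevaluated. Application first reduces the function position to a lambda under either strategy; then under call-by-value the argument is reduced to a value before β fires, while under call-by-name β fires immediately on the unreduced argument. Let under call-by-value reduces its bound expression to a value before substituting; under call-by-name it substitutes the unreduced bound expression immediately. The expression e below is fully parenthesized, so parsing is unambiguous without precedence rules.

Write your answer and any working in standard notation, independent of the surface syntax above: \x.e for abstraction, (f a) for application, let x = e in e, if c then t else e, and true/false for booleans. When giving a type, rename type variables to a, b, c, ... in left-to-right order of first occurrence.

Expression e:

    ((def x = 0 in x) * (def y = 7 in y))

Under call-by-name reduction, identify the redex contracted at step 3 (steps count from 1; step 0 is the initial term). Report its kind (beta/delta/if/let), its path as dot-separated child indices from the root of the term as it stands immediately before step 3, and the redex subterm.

Derivation:
step 0: ((let x = 0 in x) * (let y = 7 in y))
step 1: [let@0] (0 * (let y = 7 in y))
step 2: [let@1] (0 * 7)
step 3: [delta@root] 0

Answer: delta at root : (0 * 7)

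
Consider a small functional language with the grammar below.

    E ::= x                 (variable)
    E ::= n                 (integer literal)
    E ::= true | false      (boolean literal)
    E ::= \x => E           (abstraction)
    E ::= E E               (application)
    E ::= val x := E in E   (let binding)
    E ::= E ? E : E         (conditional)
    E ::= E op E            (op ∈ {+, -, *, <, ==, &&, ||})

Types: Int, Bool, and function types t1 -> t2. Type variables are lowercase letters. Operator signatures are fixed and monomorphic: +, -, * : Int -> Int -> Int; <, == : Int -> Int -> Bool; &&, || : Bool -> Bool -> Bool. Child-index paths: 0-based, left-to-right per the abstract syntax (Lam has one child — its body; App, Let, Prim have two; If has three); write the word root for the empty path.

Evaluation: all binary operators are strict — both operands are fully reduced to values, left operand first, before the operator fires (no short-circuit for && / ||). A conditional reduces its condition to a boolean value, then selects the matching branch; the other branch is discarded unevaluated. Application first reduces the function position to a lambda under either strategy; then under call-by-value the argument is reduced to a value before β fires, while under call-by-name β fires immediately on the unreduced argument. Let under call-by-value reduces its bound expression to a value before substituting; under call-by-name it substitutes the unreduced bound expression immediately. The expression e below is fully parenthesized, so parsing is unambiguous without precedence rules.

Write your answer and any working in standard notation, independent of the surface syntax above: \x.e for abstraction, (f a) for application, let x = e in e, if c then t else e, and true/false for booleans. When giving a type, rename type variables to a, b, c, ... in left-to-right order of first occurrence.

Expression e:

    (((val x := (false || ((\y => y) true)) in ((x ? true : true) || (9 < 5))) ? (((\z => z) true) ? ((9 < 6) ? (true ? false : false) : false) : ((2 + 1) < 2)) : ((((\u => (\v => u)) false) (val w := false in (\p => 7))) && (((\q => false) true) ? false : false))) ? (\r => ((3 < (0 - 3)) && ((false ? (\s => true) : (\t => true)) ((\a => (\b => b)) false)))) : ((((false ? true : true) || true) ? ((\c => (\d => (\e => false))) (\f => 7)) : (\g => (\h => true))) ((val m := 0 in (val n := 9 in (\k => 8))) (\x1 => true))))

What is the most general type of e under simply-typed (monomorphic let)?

Answer: a -> Bool

Trace:
  unify Bool ~ Bool
y : a
\y._ : a -> a
  unify a -> a ~ Bool -> b
  unify a ~ Bool
  unify Bool ~ b
_ _ : Bool
  unify Bool ~ Bool
let x : Bool
x : Bool
  unify Bool ~ Bool
  unify Bool ~ Bool
  unify Bool ~ Bool
  unify Int ~ Int
  unify Int ~ Int
  unify Bool ~ Bool
  unify Bool ~ Bool
z : c
\z._ : c -> c
  unify c -> c ~ Bool -> d
  unify c ~ Bool
  unify Bool ~ d
_ _ : Bool
  unify Bool ~ Bool
  unify Int ~ Int
  unify Int ~ Int
  unify Bool ~ Bool
  unify Bool ~ Bool
  unify Bool ~ Bool
  unify Bool ~ Bool
  unify Int ~ Int
  unify Int ~ Int
  unify Int ~ Int
  unify Int ~ Int
  unify Bool ~ Bool
u : e
\v._ : f -> e
\u._ : e -> f -> e
  unify e -> f -> e ~ Bool -> g
  unify e ~ Bool
  unify f -> Bool ~ g
_ _ : f -> Bool
let w : Bool
\p._ : h -> Int
  unify f -> Bool ~ (h -> Int) -> i
  unify f ~ h -> Int
  unify Bool ~ i
_ _ : Bool
  unify Bool ~ Bool
\q._ : j -> Bool
  unify j -> Bool ~ Bool -> k
  unify j ~ Bool
  unify Bool ~ k
_ _ : Bool
  unify Bool ~ Bool
  unify Bool ~ Bool
  unify Bool ~ Bool
  unify Bool ~ Bool
  unify Bool ~ Bool
  unify Int ~ Int
  unify Int ~ Int
  unify Int ~ Int
  unify Int ~ Int
  unify Bool ~ Bool
  unify Bool ~ Bool
\s._ : m -> Bool
\t._ : n -> Bool
  unify m -> Bool ~ n -> Bool
  unify m ~ n
  unify Bool ~ Bool
b : p
\b._ : p -> p
\a._ : o -> p -> p
  unify o -> p -> p ~ Bool -> q
  unify o ~ Bool
  unify p -> p ~ q
_ _ : p -> p
  unify n -> Bool ~ (p -> p) -> r
  unify n ~ p -> p
  unify Bool ~ r
_ _ : Bool
  unify Bool ~ Bool
\r._ : l -> Bool
  unify Bool ~ Bool
  unify Bool ~ Bool
  unify Bool ~ Bool
  unify Bool ~ Bool
  unify Bool ~ Bool
\e._ : u -> Bool
\d._ : t -> u -> Bool
\c._ : s -> t -> u -> Bool
\f._ : v -> Int
  unify s -> t -> u -> Bool ~ (v -> Int) -> w
  unify s ~ v -> Int
  unify t -> u -> Bool ~ w
_ _ : t -> u -> Bool
\h._ : y -> Bool
\g._ : x -> y -> Bool
  unify t -> u -> Bool ~ x -> y -> Bool
  unify t ~ x
  unify u -> Bool ~ y -> Bool
  unify u ~ y
  unify Bool ~ Bool
let m : Int
let n : Int
\k._ : z -> Int
\x1._ : t26 -> Bool
  unify z -> Int ~ (t26 -> Bool) -> t27
  unify z ~ t26 -> Bool
  unify Int ~ t27
_ _ : Int
  unify x -> y -> Bool ~ Int -> t28
  unify x ~ Int
  unify y -> Bool ~ t28
_ _ : y -> Bool
  unify l -> Bool ~ y -> Bool
  unify l ~ y
  unify Bool ~ Bool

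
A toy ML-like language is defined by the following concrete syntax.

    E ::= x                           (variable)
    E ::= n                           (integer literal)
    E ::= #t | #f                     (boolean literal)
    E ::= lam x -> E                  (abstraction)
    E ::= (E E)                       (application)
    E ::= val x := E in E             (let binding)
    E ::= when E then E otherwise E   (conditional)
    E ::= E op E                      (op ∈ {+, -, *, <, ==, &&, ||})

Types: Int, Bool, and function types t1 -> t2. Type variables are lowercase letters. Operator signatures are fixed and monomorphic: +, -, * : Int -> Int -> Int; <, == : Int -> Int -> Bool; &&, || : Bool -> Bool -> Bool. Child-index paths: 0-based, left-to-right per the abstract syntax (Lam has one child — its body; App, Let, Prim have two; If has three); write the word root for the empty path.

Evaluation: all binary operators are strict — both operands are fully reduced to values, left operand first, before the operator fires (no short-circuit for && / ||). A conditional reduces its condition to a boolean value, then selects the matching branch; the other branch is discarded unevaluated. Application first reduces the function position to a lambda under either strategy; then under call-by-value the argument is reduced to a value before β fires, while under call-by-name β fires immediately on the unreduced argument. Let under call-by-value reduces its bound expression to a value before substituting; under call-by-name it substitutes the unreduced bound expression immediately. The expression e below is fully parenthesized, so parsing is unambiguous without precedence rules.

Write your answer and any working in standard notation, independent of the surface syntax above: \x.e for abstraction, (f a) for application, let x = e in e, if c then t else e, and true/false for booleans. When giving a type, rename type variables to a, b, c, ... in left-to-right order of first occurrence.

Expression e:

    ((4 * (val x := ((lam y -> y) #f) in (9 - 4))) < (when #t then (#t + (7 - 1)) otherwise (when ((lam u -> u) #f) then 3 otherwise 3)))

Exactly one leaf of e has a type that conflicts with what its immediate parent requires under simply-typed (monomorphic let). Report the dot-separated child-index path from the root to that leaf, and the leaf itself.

Answer: 1.1.0 : true

Trace:
  unify Int ~ Int
y : a
\y._ : a -> a
  unify a -> a ~ Bool -> b
  unify a ~ Bool
  unify Bool ~ b
_ _ : Bool
let x : Bool
  unify Int ~ Int
  unify Int ~ Int
  unify Int ~ Int
  unify Int ~ Int
  unify Bool ~ Bool
  unify Bool ~ Int
  FAIL: mismatch Bool ~ Int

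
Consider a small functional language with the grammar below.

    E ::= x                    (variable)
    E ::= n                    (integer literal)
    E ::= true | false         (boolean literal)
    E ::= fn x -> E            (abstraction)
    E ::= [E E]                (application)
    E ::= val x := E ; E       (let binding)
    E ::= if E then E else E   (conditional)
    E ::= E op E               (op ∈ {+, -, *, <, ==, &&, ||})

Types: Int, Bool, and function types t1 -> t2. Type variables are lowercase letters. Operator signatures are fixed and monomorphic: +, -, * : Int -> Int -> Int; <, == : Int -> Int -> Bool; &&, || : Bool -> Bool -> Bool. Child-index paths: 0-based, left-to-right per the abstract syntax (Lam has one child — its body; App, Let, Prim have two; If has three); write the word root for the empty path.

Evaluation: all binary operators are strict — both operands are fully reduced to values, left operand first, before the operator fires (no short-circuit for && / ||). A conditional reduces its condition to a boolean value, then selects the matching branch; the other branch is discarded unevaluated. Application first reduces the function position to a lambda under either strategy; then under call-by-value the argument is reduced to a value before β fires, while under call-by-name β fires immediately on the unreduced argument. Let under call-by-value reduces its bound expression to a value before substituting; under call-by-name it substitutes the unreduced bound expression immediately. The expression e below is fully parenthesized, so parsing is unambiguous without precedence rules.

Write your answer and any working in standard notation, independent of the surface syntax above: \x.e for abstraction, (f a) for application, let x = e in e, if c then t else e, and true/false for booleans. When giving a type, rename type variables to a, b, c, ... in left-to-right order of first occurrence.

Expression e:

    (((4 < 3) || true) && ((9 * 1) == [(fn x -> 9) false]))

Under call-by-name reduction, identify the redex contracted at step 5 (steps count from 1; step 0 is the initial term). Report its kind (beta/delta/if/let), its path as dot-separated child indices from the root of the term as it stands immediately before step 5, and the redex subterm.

Trace:
step 0: (((4 < 3) || true) && ((9 * 1) == ((\x.9) false)))
step 1: [delta@0.0] ((false || true) && ((9 * 1) == ((\x.9) false)))
step 2: [delta@0] (true && ((9 * 1) == ((\x.9) false)))
step 3: [delta@1.0] (true && (9 == ((\x.9) false)))
step 4: [beta@1.1] (true && (9 == 9))
step 5: [delta@1] (true && true)

Answer: delta at 1 : (9 == 9)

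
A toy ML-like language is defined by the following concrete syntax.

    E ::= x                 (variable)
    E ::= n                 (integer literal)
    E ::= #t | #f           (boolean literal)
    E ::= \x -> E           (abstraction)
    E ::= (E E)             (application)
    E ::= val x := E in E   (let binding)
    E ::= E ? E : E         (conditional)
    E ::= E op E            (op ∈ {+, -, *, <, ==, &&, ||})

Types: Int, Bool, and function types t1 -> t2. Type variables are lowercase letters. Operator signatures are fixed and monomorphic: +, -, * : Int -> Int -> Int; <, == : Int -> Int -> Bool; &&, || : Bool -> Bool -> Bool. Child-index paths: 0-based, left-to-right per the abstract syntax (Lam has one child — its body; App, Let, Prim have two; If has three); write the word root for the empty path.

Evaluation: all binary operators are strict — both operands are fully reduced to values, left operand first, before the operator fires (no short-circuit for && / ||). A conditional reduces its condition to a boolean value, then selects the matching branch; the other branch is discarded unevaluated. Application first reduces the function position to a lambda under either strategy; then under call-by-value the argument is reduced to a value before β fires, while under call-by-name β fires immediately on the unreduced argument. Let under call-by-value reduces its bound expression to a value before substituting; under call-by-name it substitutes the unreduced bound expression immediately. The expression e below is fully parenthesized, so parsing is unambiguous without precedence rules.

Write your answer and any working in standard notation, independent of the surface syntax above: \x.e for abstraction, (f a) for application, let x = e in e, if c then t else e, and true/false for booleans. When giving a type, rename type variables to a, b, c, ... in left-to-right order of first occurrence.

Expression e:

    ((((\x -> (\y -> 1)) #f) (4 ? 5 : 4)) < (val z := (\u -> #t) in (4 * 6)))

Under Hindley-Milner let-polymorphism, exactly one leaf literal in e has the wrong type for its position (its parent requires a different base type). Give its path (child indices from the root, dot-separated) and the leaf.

Answer: 0.1.0 : 4

Derivation:
\y._ : b -> Int
\x._ : a -> b -> Int
  unify a -> b -> Int ~ Bool -> c
  unify a ~ Bool
  unify b -> Int ~ c
_ _ : b -> Int
  unify Int ~ Bool
  FAIL: mismatch Int ~ Bool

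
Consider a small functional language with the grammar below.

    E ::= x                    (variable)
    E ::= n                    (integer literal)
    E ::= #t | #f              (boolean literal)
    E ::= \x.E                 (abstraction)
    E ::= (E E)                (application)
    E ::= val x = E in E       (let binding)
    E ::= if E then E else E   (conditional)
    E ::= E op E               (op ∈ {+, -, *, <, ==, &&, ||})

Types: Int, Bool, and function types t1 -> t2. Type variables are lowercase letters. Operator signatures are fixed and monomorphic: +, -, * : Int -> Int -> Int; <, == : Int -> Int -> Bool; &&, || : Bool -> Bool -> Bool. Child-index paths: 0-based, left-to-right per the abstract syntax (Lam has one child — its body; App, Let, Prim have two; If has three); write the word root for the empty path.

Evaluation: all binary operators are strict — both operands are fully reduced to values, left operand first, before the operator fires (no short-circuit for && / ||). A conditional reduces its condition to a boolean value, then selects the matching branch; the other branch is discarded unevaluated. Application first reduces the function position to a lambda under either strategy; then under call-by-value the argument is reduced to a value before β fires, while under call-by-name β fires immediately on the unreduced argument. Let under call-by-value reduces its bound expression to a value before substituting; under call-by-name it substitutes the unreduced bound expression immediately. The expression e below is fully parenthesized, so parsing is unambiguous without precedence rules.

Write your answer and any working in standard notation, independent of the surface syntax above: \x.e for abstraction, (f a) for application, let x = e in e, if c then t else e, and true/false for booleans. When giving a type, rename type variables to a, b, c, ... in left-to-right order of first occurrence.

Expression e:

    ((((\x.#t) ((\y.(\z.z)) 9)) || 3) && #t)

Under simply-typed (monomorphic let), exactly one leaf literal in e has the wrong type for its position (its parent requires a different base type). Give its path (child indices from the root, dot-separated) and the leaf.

Answer: 0.1 : 3

Working:
\x._ : a -> Bool
z : c
\z._ : c -> c
\y._ : b -> c -> c
  unify b -> c -> c ~ Int -> d
  unify b ~ Int
  unify c -> c ~ d
_ _ : c -> c
  unify a -> Bool ~ (c -> c) -> e
  unify a ~ c -> c
  unify Bool ~ e
_ _ : Bool
  unify Bool ~ Bool
  unify Int ~ Bool
  FAIL: mismatch Int ~ Bool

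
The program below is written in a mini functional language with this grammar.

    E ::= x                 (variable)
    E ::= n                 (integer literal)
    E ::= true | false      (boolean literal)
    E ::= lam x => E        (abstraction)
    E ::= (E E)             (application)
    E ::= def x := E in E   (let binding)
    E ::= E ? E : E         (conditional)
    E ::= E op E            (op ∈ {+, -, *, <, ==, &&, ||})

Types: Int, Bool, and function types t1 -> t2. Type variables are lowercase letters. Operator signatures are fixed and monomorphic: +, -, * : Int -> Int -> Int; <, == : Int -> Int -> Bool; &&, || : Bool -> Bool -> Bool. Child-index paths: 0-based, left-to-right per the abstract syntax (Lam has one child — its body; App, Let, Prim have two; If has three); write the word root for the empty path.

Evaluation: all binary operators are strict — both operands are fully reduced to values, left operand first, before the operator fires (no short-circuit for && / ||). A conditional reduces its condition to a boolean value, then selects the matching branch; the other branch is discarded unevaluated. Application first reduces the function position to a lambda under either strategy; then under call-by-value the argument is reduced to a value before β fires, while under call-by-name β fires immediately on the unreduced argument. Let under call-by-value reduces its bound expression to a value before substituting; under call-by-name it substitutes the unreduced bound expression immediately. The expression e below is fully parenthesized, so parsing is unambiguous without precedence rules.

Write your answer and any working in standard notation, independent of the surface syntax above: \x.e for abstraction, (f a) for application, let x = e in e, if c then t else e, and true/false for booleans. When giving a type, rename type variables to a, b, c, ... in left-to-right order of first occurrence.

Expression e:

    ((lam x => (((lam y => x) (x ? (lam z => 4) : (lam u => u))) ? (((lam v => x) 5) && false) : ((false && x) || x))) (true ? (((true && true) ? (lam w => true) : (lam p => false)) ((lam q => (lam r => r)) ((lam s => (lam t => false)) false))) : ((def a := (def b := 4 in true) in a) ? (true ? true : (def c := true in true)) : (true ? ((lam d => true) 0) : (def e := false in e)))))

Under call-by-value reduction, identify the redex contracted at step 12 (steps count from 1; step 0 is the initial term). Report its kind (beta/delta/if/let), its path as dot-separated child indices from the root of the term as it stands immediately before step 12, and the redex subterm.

Answer: delta at root : (true && false)

Trace:
step 0: ((\x.(if ((\y.x) (if x then (\z.4) else (\u.u))) then (((\v.x) 5) && false) else ((false && x) || x))) (if true then ((if (true && true) then (\w.true) else (\p.false)) ((\q.(\r.r)) ((\s.(\t.false)) false))) else (if (let a = (let b = 4 in true) in a) then (if true then true else (let c = true in true)) else (if true then ((\d.true) 0) else (let e = false in e)))))
step 1: [if@1] ((\x.(if ((\y.x) (if x then (\z.4) else (\u.u))) then (((\v.x) 5) && false) else ((false && x) || x))) ((if (true && true) then (\w.true) else (\p.false)) ((\q.(\r.r)) ((\s.(\t.false)) false))))
step 2: [delta@1.0.0] ((\x.(if ((\y.x) (if x then (\z.4) else (\u.u))) then (((\v.x) 5) && false) else ((false && x) || x))) ((if true then (\w.true) else (\p.false)) ((\q.(\r.r)) ((\s.(\t.false)) false))))
step 3: [if@1.0] ((\x.(if ((\y.x) (if x then (\z.4) else (\u.u))) then (((\v.x) 5) && false) else ((false && x) || x))) ((\w.true) ((\q.(\r.r)) ((\s.(\t.false)) false))))
step 4: [beta@1.1.1] ((\x.(if ((\y.x) (if x then (\z.4) else (\u.u))) then (((\v.x) 5) && false) else ((false && x) || x))) ((\w.true) ((\q.(\r.r)) (\t.false))))
step 5: [beta@1.1] ((\x.(if ((\y.x) (if x then (\z.4) else (\u.u))) then (((\v.x) 5) && false) else ((false && x) || x))) ((\w.true) (\r.r)))
step 6: [beta@1] ((\x.(if ((\y.x) (if x then (\z.4) else (\u.u))) then (((\v.x) 5) && false) else ((false && x) || x))) true)
step 7: [beta@root] (if ((\y.true) (if true then (\z.4) else (\u.u))) then (((\v.true) 5) && false) else ((false && true) || true))
step 8: [if@0.1] (if ((\y.true) (\z.4)) then (((\v.true) 5) && false) else ((false && true) || true))
step 9: [beta@0] (if true then (((\v.true) 5) && false) else ((false && true) || true))
step 10: [if@root] (((\v.true) 5) && false)
step 11: [beta@0] (true && false)
step 12: [delta@root] false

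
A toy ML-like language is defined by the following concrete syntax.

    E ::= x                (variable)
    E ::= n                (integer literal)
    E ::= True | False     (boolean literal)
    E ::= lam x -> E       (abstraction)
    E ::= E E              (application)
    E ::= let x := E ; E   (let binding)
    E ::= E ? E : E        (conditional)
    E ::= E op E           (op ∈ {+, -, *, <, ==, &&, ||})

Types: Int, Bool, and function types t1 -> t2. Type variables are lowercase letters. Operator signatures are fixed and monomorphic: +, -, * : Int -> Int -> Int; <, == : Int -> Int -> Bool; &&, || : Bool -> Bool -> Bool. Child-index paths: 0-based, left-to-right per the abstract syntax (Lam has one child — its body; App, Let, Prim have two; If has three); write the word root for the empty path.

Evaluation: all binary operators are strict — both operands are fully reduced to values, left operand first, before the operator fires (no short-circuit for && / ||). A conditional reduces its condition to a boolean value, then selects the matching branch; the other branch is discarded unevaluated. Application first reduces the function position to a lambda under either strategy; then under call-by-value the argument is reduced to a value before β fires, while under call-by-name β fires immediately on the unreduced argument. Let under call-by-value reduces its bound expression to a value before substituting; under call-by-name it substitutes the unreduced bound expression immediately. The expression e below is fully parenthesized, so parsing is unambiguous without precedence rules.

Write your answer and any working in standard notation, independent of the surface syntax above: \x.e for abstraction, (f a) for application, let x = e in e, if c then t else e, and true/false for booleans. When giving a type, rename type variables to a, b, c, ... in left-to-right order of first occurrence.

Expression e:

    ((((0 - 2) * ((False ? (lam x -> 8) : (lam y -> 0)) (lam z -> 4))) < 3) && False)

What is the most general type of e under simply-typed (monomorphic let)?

Derivation:
  unify Int ~ Int
  unify Int ~ Int
  unify Int ~ Int
  unify Bool ~ Bool
\x._ : a -> Int
\y._ : b -> Int
  unify a -> Int ~ b -> Int
  unify a ~ b
  unify Int ~ Int
\z._ : c -> Int
  unify b -> Int ~ (c -> Int) -> d
  unify b ~ c -> Int
  unify Int ~ d
_ _ : Int
  unify Int ~ Int
  unify Int ~ Int
  unify Int ~ Int
  unify Bool ~ Bool
  unify Bool ~ Bool

Answer: Bool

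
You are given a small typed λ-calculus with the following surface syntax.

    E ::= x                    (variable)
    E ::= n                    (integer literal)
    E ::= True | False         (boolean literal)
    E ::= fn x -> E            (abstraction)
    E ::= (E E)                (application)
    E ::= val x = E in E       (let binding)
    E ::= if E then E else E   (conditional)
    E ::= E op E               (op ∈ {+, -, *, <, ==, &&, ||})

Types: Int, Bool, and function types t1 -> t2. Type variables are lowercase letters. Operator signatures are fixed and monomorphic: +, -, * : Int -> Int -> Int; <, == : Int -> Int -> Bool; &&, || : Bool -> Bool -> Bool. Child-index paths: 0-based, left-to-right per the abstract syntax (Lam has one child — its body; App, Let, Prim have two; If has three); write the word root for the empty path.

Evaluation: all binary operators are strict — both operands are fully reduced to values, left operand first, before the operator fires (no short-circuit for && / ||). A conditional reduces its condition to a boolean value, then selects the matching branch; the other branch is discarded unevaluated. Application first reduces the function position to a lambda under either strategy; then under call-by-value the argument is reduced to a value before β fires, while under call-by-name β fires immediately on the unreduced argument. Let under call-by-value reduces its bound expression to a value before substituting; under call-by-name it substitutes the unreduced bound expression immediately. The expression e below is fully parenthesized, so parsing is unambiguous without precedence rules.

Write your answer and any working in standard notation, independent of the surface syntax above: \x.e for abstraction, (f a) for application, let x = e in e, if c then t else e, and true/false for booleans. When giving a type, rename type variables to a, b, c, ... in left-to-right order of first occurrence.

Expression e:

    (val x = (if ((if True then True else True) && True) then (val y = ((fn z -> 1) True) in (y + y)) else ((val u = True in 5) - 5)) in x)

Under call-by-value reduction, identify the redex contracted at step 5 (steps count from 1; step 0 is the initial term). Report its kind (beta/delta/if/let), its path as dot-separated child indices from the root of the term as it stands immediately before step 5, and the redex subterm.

Trace:
step 0: (let x = (if ((if true then true else true) && true) then (let y = ((\z.1) true) in (y + y)) else ((let u = true in 5) - 5)) in x)
step 1: [if@0.0.0] (let x = (if (true && true) then (let y = ((\z.1) true) in (y + y)) else ((let u = true in 5) - 5)) in x)
step 2: [delta@0.0] (let x = (if true then (let y = ((\z.1) true) in (y + y)) else ((let u = true in 5) - 5)) in x)
step 3: [if@0] (let x = (let y = ((\z.1) true) in (y + y)) in x)
step 4: [beta@0.0] (let x = (let y = 1 in (y + y)) in x)
step 5: [let@0] (let x = (1 + 1) in x)

Answer: let at 0 : (let y = 1 in (y + y))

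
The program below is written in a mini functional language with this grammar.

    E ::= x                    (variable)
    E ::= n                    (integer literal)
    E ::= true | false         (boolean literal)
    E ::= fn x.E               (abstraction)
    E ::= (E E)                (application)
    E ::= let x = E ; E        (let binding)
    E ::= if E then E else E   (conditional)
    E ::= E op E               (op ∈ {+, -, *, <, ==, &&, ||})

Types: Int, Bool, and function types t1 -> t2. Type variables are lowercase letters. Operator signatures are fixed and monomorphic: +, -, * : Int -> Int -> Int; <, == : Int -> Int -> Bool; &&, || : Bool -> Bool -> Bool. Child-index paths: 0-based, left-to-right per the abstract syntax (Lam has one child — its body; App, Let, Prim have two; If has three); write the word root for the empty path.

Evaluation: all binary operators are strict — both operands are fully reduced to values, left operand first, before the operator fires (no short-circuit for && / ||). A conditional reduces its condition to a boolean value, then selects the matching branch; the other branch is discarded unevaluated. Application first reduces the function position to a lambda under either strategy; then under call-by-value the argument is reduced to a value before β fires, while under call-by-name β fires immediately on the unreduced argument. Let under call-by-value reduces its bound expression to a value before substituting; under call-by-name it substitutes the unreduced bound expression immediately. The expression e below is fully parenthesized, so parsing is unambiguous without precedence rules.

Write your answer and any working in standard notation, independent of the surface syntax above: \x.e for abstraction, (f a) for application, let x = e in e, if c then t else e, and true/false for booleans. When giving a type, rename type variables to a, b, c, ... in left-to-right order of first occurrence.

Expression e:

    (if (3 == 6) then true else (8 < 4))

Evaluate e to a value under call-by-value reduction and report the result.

Answer: false

Derivation:
step 0: (if (3 == 6) then true else (8 < 4))
step 1: [delta@0] (if false then true else (8 < 4))
step 2: [if@root] (8 < 4)
step 3: [delta@root] false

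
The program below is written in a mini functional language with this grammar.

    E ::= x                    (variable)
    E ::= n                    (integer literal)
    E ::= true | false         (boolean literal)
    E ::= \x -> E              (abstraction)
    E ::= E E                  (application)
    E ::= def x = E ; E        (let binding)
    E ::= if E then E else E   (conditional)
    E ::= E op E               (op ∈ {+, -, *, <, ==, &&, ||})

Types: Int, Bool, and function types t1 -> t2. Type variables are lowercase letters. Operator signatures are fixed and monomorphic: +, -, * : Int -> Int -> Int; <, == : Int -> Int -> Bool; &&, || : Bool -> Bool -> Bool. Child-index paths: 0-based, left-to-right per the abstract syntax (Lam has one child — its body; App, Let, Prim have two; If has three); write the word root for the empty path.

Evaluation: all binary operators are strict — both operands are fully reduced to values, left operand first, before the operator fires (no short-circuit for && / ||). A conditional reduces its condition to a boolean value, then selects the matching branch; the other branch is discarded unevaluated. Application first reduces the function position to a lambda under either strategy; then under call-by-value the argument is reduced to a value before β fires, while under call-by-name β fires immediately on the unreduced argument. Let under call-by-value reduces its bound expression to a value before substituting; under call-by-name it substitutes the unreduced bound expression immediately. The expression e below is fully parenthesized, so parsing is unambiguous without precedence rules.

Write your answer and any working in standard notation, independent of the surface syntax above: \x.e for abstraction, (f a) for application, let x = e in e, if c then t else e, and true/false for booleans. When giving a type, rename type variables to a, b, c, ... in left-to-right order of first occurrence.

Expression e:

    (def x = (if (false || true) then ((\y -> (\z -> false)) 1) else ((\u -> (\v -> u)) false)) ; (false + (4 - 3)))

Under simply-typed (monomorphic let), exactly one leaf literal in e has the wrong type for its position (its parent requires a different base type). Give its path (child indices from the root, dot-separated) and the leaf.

Answer: 1.0 : false

Trace:
  unify Bool ~ Bool
  unify Bool ~ Bool
  unify Bool ~ Bool
\z._ : b -> Bool
\y._ : a -> b -> Bool
  unify a -> b -> Bool ~ Int -> c
  unify a ~ Int
  unify b -> Bool ~ c
_ _ : b -> Bool
u : d
\v._ : e -> d
\u._ : d -> e -> d
  unify d -> e -> d ~ Bool -> f
  unify d ~ Bool
  unify e -> Bool ~ f
_ _ : e -> Bool
  unify b -> Bool ~ e -> Bool
  unify b ~ e
  unify Bool ~ Bool
let x : e -> Bool
  unify Bool ~ Int
  FAIL: mismatch Bool ~ Int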